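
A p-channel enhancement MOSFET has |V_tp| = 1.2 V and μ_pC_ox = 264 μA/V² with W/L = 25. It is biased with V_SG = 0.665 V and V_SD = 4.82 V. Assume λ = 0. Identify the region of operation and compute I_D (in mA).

Cutoff; I_D = 0 mA

V_SG = 0.665 V < |V_tp| = 1.2 V, so the transistor is in cutoff.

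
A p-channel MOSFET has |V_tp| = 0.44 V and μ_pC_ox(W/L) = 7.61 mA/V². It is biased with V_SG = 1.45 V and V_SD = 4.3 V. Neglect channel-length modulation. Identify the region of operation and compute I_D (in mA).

Saturation; I_D = 3.88 mA

V_ov = V_SG − |V_tp| = 1.45 − 0.44 = 1.01 V.
Since V_SD = 4.3 V ≥ V_ov = 1.01 V, the device is in saturation.
I_D = ½ k_p V_ov² = 0.5 × 7.61 × 1.01² = 3.88 mA.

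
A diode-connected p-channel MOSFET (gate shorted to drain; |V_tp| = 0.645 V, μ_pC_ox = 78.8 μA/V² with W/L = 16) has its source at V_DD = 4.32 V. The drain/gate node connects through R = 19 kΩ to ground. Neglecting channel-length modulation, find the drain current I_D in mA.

With gate tied to drain, V_SG = V_SD ≥ V_SG − |V_tp|, so the device is in saturation.
k_p = μ_pC_ox · (W/L) = 1.261 mA/V².
KCL at the drain: ½ k_p (V_SG − |V_tp|)² = (V_DD − V_SG)/R.
Let x = V_SG − 0.645. Then 12 x² + x − 3.675 = 0, giving x = 0.514 V (positive root), so V_SG = 1.16 V.
I_D = (V_DD − V_SG)/R = (4.32 − 1.16) / 19 = 0.166 mA.

I_D = 0.166 mA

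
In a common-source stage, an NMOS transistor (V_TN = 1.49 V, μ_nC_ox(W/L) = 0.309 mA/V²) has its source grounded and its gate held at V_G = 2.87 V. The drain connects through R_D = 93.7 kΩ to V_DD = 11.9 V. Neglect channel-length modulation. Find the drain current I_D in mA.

V_GS = V_G = 2.87 V, so V_ov = 2.87 − 1.49 = 1.38 V.
Assume saturation: I_D = ½ k_n V_ov² = 0.5 × 0.309 × 1.38² = 0.294 mA, giving V_DS = V_DD − I_D R_D = 11.9 − 0.294 × 93.7 = -15.7 V.
But -15.7 V < V_ov = 1.38 V, so the device is actually in triode.
In triode I_D = k_n[V_ov V_DS − ½ V_DS²] and I_D = (V_DD − V_DS)/R_D. Equating: 14.5 V_DS² − 40.96 V_DS + 11.9 = 0, giving V_DS = 0.329 V (the root below V_ov).
I_D = (11.9 − 0.329) / 93.7 = 0.123 mA.

I_D = 0.123 mA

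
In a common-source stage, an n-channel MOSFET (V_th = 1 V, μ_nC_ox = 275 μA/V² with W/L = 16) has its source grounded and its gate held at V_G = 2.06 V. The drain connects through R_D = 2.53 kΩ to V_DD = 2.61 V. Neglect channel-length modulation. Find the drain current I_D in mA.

I_D = 0.942 mA

V_GS = V_G = 2.06 V, so V_ov = 2.06 − 1 = 1.06 V.
k_n = μ_nC_ox · (W/L) = 4.4 mA/V².
Assume saturation: I_D = ½ k_n V_ov² = 0.5 × 4.4 × 1.06² = 2.47 mA, giving V_DS = V_DD − I_D R_D = 2.61 − 2.47 × 2.53 = -3.64 V.
But -3.64 V < V_ov = 1.06 V, so the device is actually in triode.
In triode I_D = k_n[V_ov V_DS − ½ V_DS²] and I_D = (V_DD − V_DS)/R_D. Equating: 5.57 V_DS² − 12.8 V_DS + 2.61 = 0, giving V_DS = 0.226 V (the root below V_ov).
I_D = (2.61 − 0.226) / 2.53 = 0.942 mA.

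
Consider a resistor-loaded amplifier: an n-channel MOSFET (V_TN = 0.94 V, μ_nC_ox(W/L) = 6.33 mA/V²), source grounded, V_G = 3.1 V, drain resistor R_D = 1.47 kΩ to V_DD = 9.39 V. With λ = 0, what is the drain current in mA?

V_GS = V_G = 3.1 V, so V_ov = 3.1 − 0.94 = 2.16 V.
Assume saturation: I_D = ½ k_n V_ov² = 0.5 × 6.33 × 2.16² = 14.8 mA, giving V_DS = V_DD − I_D R_D = 9.39 − 14.8 × 1.47 = -12.3 V.
But -12.3 V < V_ov = 2.16 V, so the device is actually in triode.
In triode I_D = k_n[V_ov V_DS − ½ V_DS²] and I_D = (V_DD − V_DS)/R_D. Equating: 4.65 V_DS² − 21.1 V_DS + 9.39 = 0, giving V_DS = 0.5 V (the root below V_ov).
I_D = (9.39 − 0.5) / 1.47 = 6.05 mA.

I_D = 6.05 mA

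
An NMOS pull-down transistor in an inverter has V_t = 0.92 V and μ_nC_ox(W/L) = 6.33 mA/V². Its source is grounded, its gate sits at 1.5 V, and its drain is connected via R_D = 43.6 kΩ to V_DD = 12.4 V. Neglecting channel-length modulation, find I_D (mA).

I_D = 0.283 mA

V_GS = V_G = 1.5 V, so V_ov = 1.5 − 0.92 = 0.58 V.
Assume saturation: I_D = ½ k_n V_ov² = 0.5 × 6.33 × 0.58² = 1.06 mA, giving V_DS = V_DD − I_D R_D = 12.4 − 1.06 × 43.6 = -34 V.
But -34 V < V_ov = 0.58 V, so the device is actually in triode.
In triode I_D = k_n[V_ov V_DS − ½ V_DS²] and I_D = (V_DD − V_DS)/R_D. Equating: 138 V_DS² − 161.1 V_DS + 12.4 = 0, giving V_DS = 0.0829 V (the root below V_ov).
I_D = (12.4 − 0.0829) / 43.6 = 0.283 mA.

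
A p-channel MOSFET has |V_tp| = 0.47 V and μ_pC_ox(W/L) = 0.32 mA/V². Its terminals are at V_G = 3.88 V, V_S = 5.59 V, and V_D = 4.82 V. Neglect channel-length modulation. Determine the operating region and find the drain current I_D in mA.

V_SG = V_S − V_G = 5.59 − 3.88 = 1.71 V; V_SD = V_S − V_D = 5.59 − 4.82 = 0.77 V.
V_ov = V_SG − |V_tp| = 1.71 − 0.47 = 1.24 V.
Since V_SD = 0.77 V < V_ov = 1.24 V, the device is in the triode region.
I_D = k_p [V_ov · V_SD − ½ V_SD²] = 0.32 × [1.24 × 0.77 − 0.5 × 0.77²] = 0.211 mA.

Triode; I_D = 0.211 mA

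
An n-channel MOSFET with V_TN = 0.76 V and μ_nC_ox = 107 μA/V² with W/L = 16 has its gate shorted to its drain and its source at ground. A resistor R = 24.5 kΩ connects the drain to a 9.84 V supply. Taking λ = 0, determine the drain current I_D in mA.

I_D = 0.345 mA

With gate tied to drain, V_GS = V_DS ≥ V_GS − V_TN, so the device is in saturation.
k_n = μ_nC_ox · (W/L) = 1.712 mA/V².
KCL at the drain: ½ k_n (V_GS − V_TN)² = (V_DD − V_GS)/R.
Let x = V_GS − 0.76. Then 21 x² + x − 9.08 = 0, giving x = 0.635 V (positive root), so V_GS = 1.39 V.
I_D = (V_DD − V_GS)/R = (9.84 − 1.39) / 24.5 = 0.345 mA.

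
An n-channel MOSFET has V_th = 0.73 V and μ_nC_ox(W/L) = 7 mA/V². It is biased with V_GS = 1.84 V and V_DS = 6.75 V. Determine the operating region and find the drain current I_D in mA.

V_ov = V_GS − V_th = 1.84 − 0.73 = 1.11 V.
Since V_DS = 6.75 V ≥ V_ov = 1.11 V, the device is in saturation.
I_D = ½ k_n V_ov² = 0.5 × 7 × 1.11² = 4.31 mA.

Saturation; I_D = 4.31 mA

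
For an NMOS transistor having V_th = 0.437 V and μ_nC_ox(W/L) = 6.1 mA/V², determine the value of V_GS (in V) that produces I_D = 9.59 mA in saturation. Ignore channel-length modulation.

V_GS = 2.21 V

In saturation I_D = ½ k_n (V_GS − V_th)², so V_GS − V_th = √(2 I_D / k_n) = √(2 × 9.59 / 6.1) = 1.77 V.
V_GS = 0.437 + 1.77 = 2.21 V.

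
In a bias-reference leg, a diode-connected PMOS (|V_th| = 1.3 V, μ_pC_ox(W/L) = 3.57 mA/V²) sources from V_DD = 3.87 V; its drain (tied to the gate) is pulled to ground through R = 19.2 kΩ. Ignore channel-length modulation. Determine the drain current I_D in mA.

With gate tied to drain, V_SG = V_SD ≥ V_SG − |V_th|, so the device is in saturation.
KCL at the drain: ½ k_p (V_SG − |V_th|)² = (V_DD − V_SG)/R.
Let x = V_SG − 1.3. Then 34.3 x² + x − 2.57 = 0, giving x = 0.26 V (positive root), so V_SG = 1.56 V.
I_D = (V_DD − V_SG)/R = (3.87 − 1.56) / 19.2 = 0.12 mA.

I_D = 0.120 mA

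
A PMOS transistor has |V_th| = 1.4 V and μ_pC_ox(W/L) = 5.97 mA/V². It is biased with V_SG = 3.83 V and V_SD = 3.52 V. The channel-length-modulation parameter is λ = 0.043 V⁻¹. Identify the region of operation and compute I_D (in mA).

Saturation; I_D = 20.3 mA

V_ov = V_SG − |V_th| = 3.83 − 1.4 = 2.43 V.
Since V_SD = 3.52 V ≥ V_ov = 2.43 V, the device is in saturation.
I_D = ½ k_p V_ov² (1 + λ V_SD) = 0.5 × 5.97 × 2.43² × (1 + 0.043 × 3.52) = 20.3 mA.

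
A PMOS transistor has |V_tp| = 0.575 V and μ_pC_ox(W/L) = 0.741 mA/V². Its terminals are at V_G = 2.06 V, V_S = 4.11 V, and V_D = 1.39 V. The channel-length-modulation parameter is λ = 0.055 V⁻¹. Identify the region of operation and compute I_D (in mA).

Saturation; I_D = 0.927 mA

V_SG = V_S − V_G = 4.11 − 2.06 = 2.05 V; V_SD = V_S − V_D = 4.11 − 1.39 = 2.72 V.
V_ov = V_SG − |V_tp| = 2.05 − 0.575 = 1.48 V.
Since V_SD = 2.72 V ≥ V_ov = 1.48 V, the device is in saturation.
I_D = ½ k_p V_ov² (1 + λ V_SD) = 0.5 × 0.741 × 1.48² × (1 + 0.055 × 2.72) = 0.927 mA.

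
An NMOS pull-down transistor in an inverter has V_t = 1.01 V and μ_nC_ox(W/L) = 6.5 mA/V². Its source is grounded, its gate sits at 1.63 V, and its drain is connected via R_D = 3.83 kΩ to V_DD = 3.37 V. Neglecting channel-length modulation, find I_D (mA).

V_GS = V_G = 1.63 V, so V_ov = 1.63 − 1.01 = 0.62 V.
Assume saturation: I_D = ½ k_n V_ov² = 0.5 × 6.5 × 0.62² = 1.25 mA, giving V_DS = V_DD − I_D R_D = 3.37 − 1.25 × 3.83 = -1.41 V.
But -1.41 V < V_ov = 0.62 V, so the device is actually in triode.
In triode I_D = k_n[V_ov V_DS − ½ V_DS²] and I_D = (V_DD − V_DS)/R_D. Equating: 12.4 V_DS² − 16.43 V_DS + 3.37 = 0, giving V_DS = 0.254 V (the root below V_ov).
I_D = (3.37 − 0.254) / 3.83 = 0.814 mA.

I_D = 0.814 mA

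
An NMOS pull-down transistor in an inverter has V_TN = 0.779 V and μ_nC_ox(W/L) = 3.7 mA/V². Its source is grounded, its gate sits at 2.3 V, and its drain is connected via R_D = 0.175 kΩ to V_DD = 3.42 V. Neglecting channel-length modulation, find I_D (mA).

I_D = 4.28 mA

V_GS = V_G = 2.3 V, so V_ov = 2.3 − 0.779 = 1.52 V.
Assume saturation: I_D = ½ k_n V_ov² = 0.5 × 3.7 × 1.52² = 4.28 mA, giving V_DS = V_DD − I_D R_D = 3.42 − 4.28 × 0.175 = 2.67 V.
V_DS = 2.67 V ≥ V_ov = 1.52 V, confirming saturation.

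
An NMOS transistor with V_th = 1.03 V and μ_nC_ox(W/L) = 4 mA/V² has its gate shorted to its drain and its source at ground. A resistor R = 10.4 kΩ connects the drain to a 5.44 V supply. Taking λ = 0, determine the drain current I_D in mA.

With gate tied to drain, V_GS = V_DS ≥ V_GS − V_th, so the device is in saturation.
KCL at the drain: ½ k_n (V_GS − V_th)² = (V_DD − V_GS)/R.
Let x = V_GS − 1.03. Then 20.8 x² + x − 4.41 = 0, giving x = 0.437 V (positive root), so V_GS = 1.47 V.
I_D = (V_DD − V_GS)/R = (5.44 − 1.47) / 10.4 = 0.382 mA.

I_D = 0.382 mA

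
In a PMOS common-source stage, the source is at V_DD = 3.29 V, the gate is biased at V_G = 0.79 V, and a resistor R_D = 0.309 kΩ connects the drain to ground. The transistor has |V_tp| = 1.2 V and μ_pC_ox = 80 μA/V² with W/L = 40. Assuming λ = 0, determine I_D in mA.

I_D = 2.70 mA

V_SG = V_DD − V_G = 3.29 − 0.79 = 2.5 V, so V_ov = 2.5 − 1.2 = 1.3 V.
k_p = μ_pC_ox · (W/L) = 3.2 mA/V².
Assume saturation: I_D = ½ k_p V_ov² = 0.5 × 3.2 × 1.3² = 2.7 mA, giving V_SD = V_DD − I_D R_D = 3.29 − 2.7 × 0.309 = 2.45 V.
V_SD = 2.45 V ≥ V_ov = 1.3 V, confirming saturation.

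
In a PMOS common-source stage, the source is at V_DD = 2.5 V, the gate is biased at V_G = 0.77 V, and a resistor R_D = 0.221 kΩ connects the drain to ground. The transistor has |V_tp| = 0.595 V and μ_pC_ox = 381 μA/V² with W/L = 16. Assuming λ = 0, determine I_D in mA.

I_D = 3.93 mA

V_SG = V_DD − V_G = 2.5 − 0.77 = 1.73 V, so V_ov = 1.73 − 0.595 = 1.14 V.
k_p = μ_pC_ox · (W/L) = 6.096 mA/V².
Assume saturation: I_D = ½ k_p V_ov² = 0.5 × 6.096 × 1.14² = 3.93 mA, giving V_SD = V_DD − I_D R_D = 2.5 − 3.93 × 0.221 = 1.63 V.
V_SD = 1.63 V ≥ V_ov = 1.14 V, confirming saturation.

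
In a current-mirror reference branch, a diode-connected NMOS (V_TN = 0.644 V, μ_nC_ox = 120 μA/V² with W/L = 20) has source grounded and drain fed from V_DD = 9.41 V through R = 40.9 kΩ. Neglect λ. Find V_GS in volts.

V_GS = 1.06 V

With gate tied to drain, V_GS = V_DS ≥ V_GS − V_TN, so the device is in saturation.
k_n = μ_nC_ox · (W/L) = 2.4 mA/V².
KCL at the drain: ½ k_n (V_GS − V_TN)² = (V_DD − V_GS)/R.
Let x = V_GS − 0.644. Then 49.1 x² + x − 8.766 = 0, giving x = 0.413 V (positive root), so V_GS = 1.06 V.
I_D = (V_DD − V_GS)/R = (9.41 − 1.06) / 40.9 = 0.204 mA.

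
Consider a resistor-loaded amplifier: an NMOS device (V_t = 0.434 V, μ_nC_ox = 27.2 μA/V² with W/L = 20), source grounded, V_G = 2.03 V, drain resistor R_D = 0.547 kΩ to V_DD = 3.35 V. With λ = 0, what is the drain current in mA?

V_GS = V_G = 2.03 V, so V_ov = 2.03 − 0.434 = 1.6 V.
k_n = μ_nC_ox · (W/L) = 0.544 mA/V².
Assume saturation: I_D = ½ k_n V_ov² = 0.5 × 0.544 × 1.6² = 0.693 mA, giving V_DS = V_DD − I_D R_D = 3.35 − 0.693 × 0.547 = 2.97 V.
V_DS = 2.97 V ≥ V_ov = 1.6 V, confirming saturation.

I_D = 0.693 mA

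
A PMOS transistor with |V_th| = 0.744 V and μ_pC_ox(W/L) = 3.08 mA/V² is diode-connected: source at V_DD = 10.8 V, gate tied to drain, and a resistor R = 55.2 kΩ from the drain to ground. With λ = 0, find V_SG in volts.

V_SG = 1.08 V

With gate tied to drain, V_SG = V_SD ≥ V_SG − |V_th|, so the device is in saturation.
KCL at the drain: ½ k_p (V_SG − |V_th|)² = (V_DD − V_SG)/R.
Let x = V_SG − 0.744. Then 85 x² + x − 10.06 = 0, giving x = 0.338 V (positive root), so V_SG = 1.08 V.
I_D = (V_DD − V_SG)/R = (10.8 − 1.08) / 55.2 = 0.176 mA.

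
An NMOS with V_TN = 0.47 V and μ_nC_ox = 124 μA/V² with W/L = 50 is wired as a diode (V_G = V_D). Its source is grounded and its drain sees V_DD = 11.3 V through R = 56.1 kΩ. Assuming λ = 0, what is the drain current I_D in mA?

I_D = 0.189 mA

With gate tied to drain, V_GS = V_DS ≥ V_GS − V_TN, so the device is in saturation.
k_n = μ_nC_ox · (W/L) = 6.2 mA/V².
KCL at the drain: ½ k_n (V_GS − V_TN)² = (V_DD − V_GS)/R.
Let x = V_GS − 0.47. Then 174 x² + x − 10.83 = 0, giving x = 0.247 V (positive root), so V_GS = 0.717 V.
I_D = (V_DD − V_GS)/R = (11.3 − 0.717) / 56.1 = 0.189 mA.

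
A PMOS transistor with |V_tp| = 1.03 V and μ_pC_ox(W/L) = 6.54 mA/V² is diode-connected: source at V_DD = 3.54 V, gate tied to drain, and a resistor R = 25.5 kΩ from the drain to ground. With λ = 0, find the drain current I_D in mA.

I_D = 0.0919 mA

With gate tied to drain, V_SG = V_SD ≥ V_SG − |V_tp|, so the device is in saturation.
KCL at the drain: ½ k_p (V_SG − |V_tp|)² = (V_DD − V_SG)/R.
Let x = V_SG − 1.03. Then 83.4 x² + x − 2.51 = 0, giving x = 0.168 V (positive root), so V_SG = 1.2 V.
I_D = (V_DD − V_SG)/R = (3.54 − 1.2) / 25.5 = 0.0919 mA.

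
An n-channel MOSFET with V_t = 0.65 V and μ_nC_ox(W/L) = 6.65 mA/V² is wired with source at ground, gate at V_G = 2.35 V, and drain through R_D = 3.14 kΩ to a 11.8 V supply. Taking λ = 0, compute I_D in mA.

V_GS = V_G = 2.35 V, so V_ov = 2.35 − 0.65 = 1.7 V.
Assume saturation: I_D = ½ k_n V_ov² = 0.5 × 6.65 × 1.7² = 9.61 mA, giving V_DS = V_DD − I_D R_D = 11.8 − 9.61 × 3.14 = -18.4 V.
But -18.4 V < V_ov = 1.7 V, so the device is actually in triode.
In triode I_D = k_n[V_ov V_DS − ½ V_DS²] and I_D = (V_DD − V_DS)/R_D. Equating: 10.4 V_DS² − 36.5 V_DS + 11.8 = 0, giving V_DS = 0.36 V (the root below V_ov).
I_D = (11.8 − 0.36) / 3.14 = 3.64 mA.

I_D = 3.64 mA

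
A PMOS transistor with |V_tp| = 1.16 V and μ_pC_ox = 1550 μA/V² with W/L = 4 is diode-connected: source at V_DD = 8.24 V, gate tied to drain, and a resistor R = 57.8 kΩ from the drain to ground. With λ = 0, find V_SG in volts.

V_SG = 1.36 V

With gate tied to drain, V_SG = V_SD ≥ V_SG − |V_tp|, so the device is in saturation.
k_p = μ_pC_ox · (W/L) = 6.2 mA/V².
KCL at the drain: ½ k_p (V_SG − |V_tp|)² = (V_DD − V_SG)/R.
Let x = V_SG − 1.16. Then 179 x² + x − 7.08 = 0, giving x = 0.196 V (positive root), so V_SG = 1.36 V.
I_D = (V_DD − V_SG)/R = (8.24 − 1.36) / 57.8 = 0.119 mA.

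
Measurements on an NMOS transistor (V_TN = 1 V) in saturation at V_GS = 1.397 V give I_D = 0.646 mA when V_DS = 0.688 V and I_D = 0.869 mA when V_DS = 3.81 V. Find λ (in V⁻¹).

With V_GS fixed, I_D ∝ (1 + λ V_DS) in saturation, so I_D2/I_D1 = (1 + λ V_DS2)/(1 + λ V_DS1).
0.869/0.646 = 1.345 = (1 + 3.81 λ)/(1 + 0.688 λ).
Solving: λ (I_D1 V_DS2 − I_D2 V_DS1) = I_D2 − I_D1, so λ = (0.869 − 0.646) / (0.646 × 3.81 − 0.869 × 0.688) = 0.223 / 1.86 = 0.12 V⁻¹.

λ = 0.120 V⁻¹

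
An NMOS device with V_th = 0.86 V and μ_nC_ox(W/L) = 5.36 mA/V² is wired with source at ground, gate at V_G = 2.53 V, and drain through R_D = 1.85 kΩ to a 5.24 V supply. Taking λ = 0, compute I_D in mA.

I_D = 2.65 mA

V_GS = V_G = 2.53 V, so V_ov = 2.53 − 0.86 = 1.67 V.
Assume saturation: I_D = ½ k_n V_ov² = 0.5 × 5.36 × 1.67² = 7.47 mA, giving V_DS = V_DD − I_D R_D = 5.24 − 7.47 × 1.85 = -8.59 V.
But -8.59 V < V_ov = 1.67 V, so the device is actually in triode.
In triode I_D = k_n[V_ov V_DS − ½ V_DS²] and I_D = (V_DD − V_DS)/R_D. Equating: 4.96 V_DS² − 17.56 V_DS + 5.24 = 0, giving V_DS = 0.329 V (the root below V_ov).
I_D = (5.24 − 0.329) / 1.85 = 2.65 mA.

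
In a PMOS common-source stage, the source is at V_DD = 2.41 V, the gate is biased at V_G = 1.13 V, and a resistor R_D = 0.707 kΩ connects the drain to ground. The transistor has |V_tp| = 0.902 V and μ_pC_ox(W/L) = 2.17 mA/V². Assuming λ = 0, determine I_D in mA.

V_SG = V_DD − V_G = 2.41 − 1.13 = 1.28 V, so V_ov = 1.28 − 0.902 = 0.378 V.
Assume saturation: I_D = ½ k_p V_ov² = 0.5 × 2.17 × 0.378² = 0.155 mA, giving V_SD = V_DD − I_D R_D = 2.41 − 0.155 × 0.707 = 2.3 V.
V_SD = 2.3 V ≥ V_ov = 0.378 V, confirming saturation.

I_D = 0.155 mA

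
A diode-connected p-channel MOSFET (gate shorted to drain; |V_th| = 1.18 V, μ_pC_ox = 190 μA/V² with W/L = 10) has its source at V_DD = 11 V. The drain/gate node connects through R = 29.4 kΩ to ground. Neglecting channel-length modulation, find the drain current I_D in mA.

With gate tied to drain, V_SG = V_SD ≥ V_SG − |V_th|, so the device is in saturation.
k_p = μ_pC_ox · (W/L) = 1.9 mA/V².
KCL at the drain: ½ k_p (V_SG − |V_th|)² = (V_DD − V_SG)/R.
Let x = V_SG − 1.18. Then 27.9 x² + x − 9.82 = 0, giving x = 0.575 V (positive root), so V_SG = 1.76 V.
I_D = (V_DD − V_SG)/R = (11 − 1.76) / 29.4 = 0.314 mA.

I_D = 0.314 mA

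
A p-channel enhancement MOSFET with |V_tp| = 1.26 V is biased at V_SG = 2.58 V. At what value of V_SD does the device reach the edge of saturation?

The boundary between triode and saturation is V_SD = V_SG − |V_tp| = V_ov.
V_ov = 2.58 − 1.26 = 1.32 V.

V_SD,sat = 1.32 V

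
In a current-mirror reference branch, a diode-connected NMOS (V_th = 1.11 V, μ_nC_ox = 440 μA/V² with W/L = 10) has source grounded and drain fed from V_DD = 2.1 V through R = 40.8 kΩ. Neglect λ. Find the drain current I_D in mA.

With gate tied to drain, V_GS = V_DS ≥ V_GS − V_th, so the device is in saturation.
k_n = μ_nC_ox · (W/L) = 4.4 mA/V².
KCL at the drain: ½ k_n (V_GS − V_th)² = (V_DD − V_GS)/R.
Let x = V_GS − 1.11. Then 89.8 x² + x − 0.99 = 0, giving x = 0.0996 V (positive root), so V_GS = 1.21 V.
I_D = (V_DD − V_GS)/R = (2.1 − 1.21) / 40.8 = 0.0218 mA.

I_D = 0.0218 mA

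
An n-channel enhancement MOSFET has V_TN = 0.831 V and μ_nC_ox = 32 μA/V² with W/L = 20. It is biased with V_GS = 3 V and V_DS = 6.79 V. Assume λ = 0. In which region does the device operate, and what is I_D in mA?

Saturation; I_D = 1.51 mA

k_n = μ_nC_ox · (W/L) = 0.64 mA/V².
V_ov = V_GS − V_TN = 3 − 0.831 = 2.17 V.
Since V_DS = 6.79 V ≥ V_ov = 2.17 V, the device is in saturation.
I_D = ½ k_n V_ov² = 0.5 × 0.64 × 2.17² = 1.51 mA.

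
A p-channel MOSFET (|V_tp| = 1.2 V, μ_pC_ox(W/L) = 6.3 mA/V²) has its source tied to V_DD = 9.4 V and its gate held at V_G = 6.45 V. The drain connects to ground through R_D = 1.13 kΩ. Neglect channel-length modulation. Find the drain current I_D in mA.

I_D = 7.50 mA

V_SG = V_DD − V_G = 9.4 − 6.45 = 2.95 V, so V_ov = 2.95 − 1.2 = 1.75 V.
Assume saturation: I_D = ½ k_p V_ov² = 0.5 × 6.3 × 1.75² = 9.65 mA, giving V_SD = V_DD − I_D R_D = 9.4 − 9.65 × 1.13 = -1.5 V.
But -1.5 V < V_ov = 1.75 V, so the device is actually in triode.
In triode I_D = k_p[V_ov V_SD − ½ V_SD²] and I_D = (V_DD − V_SD)/R_D. Equating: 3.56 V_SD² − 13.46 V_SD + 9.4 = 0, giving V_SD = 0.925 V (the root below V_ov).
I_D = (9.4 − 0.925) / 1.13 = 7.5 mA.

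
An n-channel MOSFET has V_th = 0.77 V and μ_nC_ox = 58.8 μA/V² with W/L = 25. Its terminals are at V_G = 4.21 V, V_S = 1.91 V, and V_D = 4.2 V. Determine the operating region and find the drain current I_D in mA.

V_GS = V_G − V_S = 4.21 − 1.91 = 2.3 V; V_DS = V_D − V_S = 4.2 − 1.91 = 2.29 V.
k_n = μ_nC_ox · (W/L) = 1.47 mA/V².
V_ov = V_GS − V_th = 2.3 − 0.77 = 1.53 V.
Since V_DS = 2.29 V ≥ V_ov = 1.53 V, the device is in saturation.
I_D = ½ k_n V_ov² = 0.5 × 1.47 × 1.53² = 1.72 mA.

Saturation; I_D = 1.72 mA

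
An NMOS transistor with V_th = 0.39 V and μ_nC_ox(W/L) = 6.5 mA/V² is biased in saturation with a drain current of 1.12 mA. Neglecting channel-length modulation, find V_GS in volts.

V_GS = 0.977 V

In saturation I_D = ½ k_n (V_GS − V_th)², so V_GS − V_th = √(2 I_D / k_n) = √(2 × 1.12 / 6.5) = 0.587 V.
V_GS = 0.39 + 0.587 = 0.977 V.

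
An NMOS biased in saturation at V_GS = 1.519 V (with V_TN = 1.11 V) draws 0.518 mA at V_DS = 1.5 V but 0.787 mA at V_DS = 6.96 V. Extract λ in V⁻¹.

With V_GS fixed, I_D ∝ (1 + λ V_DS) in saturation, so I_D2/I_D1 = (1 + λ V_DS2)/(1 + λ V_DS1).
0.787/0.518 = 1.519 = (1 + 6.96 λ)/(1 + 1.5 λ).
Solving: λ (I_D1 V_DS2 − I_D2 V_DS1) = I_D2 − I_D1, so λ = (0.787 − 0.518) / (0.518 × 6.96 − 0.787 × 1.5) = 0.269 / 2.42 = 0.111 V⁻¹.

λ = 0.111 V⁻¹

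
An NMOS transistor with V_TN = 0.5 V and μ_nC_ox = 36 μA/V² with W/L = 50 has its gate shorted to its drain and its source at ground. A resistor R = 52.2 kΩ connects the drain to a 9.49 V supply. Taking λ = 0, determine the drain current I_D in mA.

With gate tied to drain, V_GS = V_DS ≥ V_GS − V_TN, so the device is in saturation.
k_n = μ_nC_ox · (W/L) = 1.8 mA/V².
KCL at the drain: ½ k_n (V_GS − V_TN)² = (V_DD − V_GS)/R.
Let x = V_GS − 0.5. Then 47 x² + x − 8.99 = 0, giving x = 0.427 V (positive root), so V_GS = 0.927 V.
I_D = (V_DD − V_GS)/R = (9.49 − 0.927) / 52.2 = 0.164 mA.

I_D = 0.164 mA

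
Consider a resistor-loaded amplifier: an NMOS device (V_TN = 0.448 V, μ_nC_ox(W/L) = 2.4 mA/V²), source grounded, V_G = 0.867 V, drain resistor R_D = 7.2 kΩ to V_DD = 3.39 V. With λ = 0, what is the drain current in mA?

I_D = 0.211 mA

V_GS = V_G = 0.867 V, so V_ov = 0.867 − 0.448 = 0.419 V.
Assume saturation: I_D = ½ k_n V_ov² = 0.5 × 2.4 × 0.419² = 0.211 mA, giving V_DS = V_DD − I_D R_D = 3.39 − 0.211 × 7.2 = 1.87 V.
V_DS = 1.87 V ≥ V_ov = 0.419 V, confirming saturation.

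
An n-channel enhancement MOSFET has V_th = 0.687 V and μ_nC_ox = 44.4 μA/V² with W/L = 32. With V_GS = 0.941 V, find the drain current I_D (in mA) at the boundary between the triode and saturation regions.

At the boundary V_DS = V_ov = V_GS − V_th = 0.941 − 0.687 = 0.254 V.
k_n = μ_nC_ox · (W/L) = 1.421 mA/V².
I_D = ½ k_n V_ov² = 0.5 × 1.421 × 0.254² = 0.0458 mA.

I_D = 0.0458 mA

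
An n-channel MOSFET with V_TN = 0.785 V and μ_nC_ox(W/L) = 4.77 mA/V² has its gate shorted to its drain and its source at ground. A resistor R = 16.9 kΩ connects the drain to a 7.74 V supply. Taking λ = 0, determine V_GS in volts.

With gate tied to drain, V_GS = V_DS ≥ V_GS − V_TN, so the device is in saturation.
KCL at the drain: ½ k_n (V_GS − V_TN)² = (V_DD − V_GS)/R.
Let x = V_GS − 0.785. Then 40.3 x² + x − 6.955 = 0, giving x = 0.403 V (positive root), so V_GS = 1.19 V.
I_D = (V_DD − V_GS)/R = (7.74 − 1.19) / 16.9 = 0.388 mA.

V_GS = 1.19 V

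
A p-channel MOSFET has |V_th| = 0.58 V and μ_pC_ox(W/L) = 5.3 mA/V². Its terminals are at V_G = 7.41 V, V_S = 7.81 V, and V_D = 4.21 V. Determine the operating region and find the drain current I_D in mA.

V_SG = V_S − V_G = 7.81 − 7.41 = 0.4 V; V_SD = V_S − V_D = 7.81 − 4.21 = 3.6 V.
V_SG = 0.4 V < |V_th| = 0.58 V, so the transistor is in cutoff.

Cutoff; I_D = 0 mA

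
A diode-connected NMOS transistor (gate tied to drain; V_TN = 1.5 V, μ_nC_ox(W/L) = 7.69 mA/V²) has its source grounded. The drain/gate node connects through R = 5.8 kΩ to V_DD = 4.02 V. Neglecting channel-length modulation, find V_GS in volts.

With gate tied to drain, V_GS = V_DS ≥ V_GS − V_TN, so the device is in saturation.
KCL at the drain: ½ k_n (V_GS − V_TN)² = (V_DD − V_GS)/R.
Let x = V_GS − 1.5. Then 22.3 x² + x − 2.52 = 0, giving x = 0.314 V (positive root), so V_GS = 1.81 V.
I_D = (V_DD − V_GS)/R = (4.02 − 1.81) / 5.8 = 0.38 mA.

V_GS = 1.81 V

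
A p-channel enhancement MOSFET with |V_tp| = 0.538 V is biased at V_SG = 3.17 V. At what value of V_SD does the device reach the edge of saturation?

V_SD,sat = 2.63 V

The boundary between triode and saturation is V_SD = V_SG − |V_tp| = V_ov.
V_ov = 3.17 − 0.538 = 2.63 V.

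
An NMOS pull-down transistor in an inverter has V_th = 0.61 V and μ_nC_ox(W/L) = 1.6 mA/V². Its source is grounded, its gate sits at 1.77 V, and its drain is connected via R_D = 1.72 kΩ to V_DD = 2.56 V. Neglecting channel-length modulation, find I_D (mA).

I_D = 0.997 mA

V_GS = V_G = 1.77 V, so V_ov = 1.77 − 0.61 = 1.16 V.
Assume saturation: I_D = ½ k_n V_ov² = 0.5 × 1.6 × 1.16² = 1.08 mA, giving V_DS = V_DD − I_D R_D = 2.56 − 1.08 × 1.72 = 0.708 V.
But 0.708 V < V_ov = 1.16 V, so the device is actually in triode.
In triode I_D = k_n[V_ov V_DS − ½ V_DS²] and I_D = (V_DD − V_DS)/R_D. Equating: 1.38 V_DS² − 4.192 V_DS + 2.56 = 0, giving V_DS = 0.845 V (the root below V_ov).
I_D = (2.56 − 0.845) / 1.72 = 0.997 mA.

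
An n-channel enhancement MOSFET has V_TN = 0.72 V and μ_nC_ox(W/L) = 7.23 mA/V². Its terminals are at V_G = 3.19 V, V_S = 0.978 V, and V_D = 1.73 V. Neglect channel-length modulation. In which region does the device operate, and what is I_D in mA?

V_GS = V_G − V_S = 3.19 − 0.978 = 2.21 V; V_DS = V_D − V_S = 1.73 − 0.978 = 0.752 V.
V_ov = V_GS − V_TN = 2.21 − 0.72 = 1.49 V.
Since V_DS = 0.752 V < V_ov = 1.49 V, the device is in the triode region.
I_D = k_n [V_ov · V_DS − ½ V_DS²] = 7.23 × [1.49 × 0.752 − 0.5 × 0.752²] = 6.07 mA.

Triode; I_D = 6.07 mA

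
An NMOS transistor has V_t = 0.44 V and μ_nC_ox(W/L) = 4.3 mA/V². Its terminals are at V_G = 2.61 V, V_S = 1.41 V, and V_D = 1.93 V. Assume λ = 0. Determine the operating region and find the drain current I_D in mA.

V_GS = V_G − V_S = 2.61 − 1.41 = 1.2 V; V_DS = V_D − V_S = 1.93 − 1.41 = 0.52 V.
V_ov = V_GS − V_t = 1.2 − 0.44 = 0.76 V.
Since V_DS = 0.52 V < V_ov = 0.76 V, the device is in the triode region.
I_D = k_n [V_ov · V_DS − ½ V_DS²] = 4.3 × [0.76 × 0.52 − 0.5 × 0.52²] = 1.12 mA.

Triode; I_D = 1.12 mA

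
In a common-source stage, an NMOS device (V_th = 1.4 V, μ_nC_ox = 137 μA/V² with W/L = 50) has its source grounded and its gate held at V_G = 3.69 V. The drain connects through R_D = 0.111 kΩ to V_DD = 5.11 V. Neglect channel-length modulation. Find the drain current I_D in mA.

V_GS = V_G = 3.69 V, so V_ov = 3.69 − 1.4 = 2.29 V.
k_n = μ_nC_ox · (W/L) = 6.85 mA/V².
Assume saturation: I_D = ½ k_n V_ov² = 0.5 × 6.85 × 2.29² = 18 mA, giving V_DS = V_DD − I_D R_D = 5.11 − 18 × 0.111 = 3.12 V.
V_DS = 3.12 V ≥ V_ov = 2.29 V, confirming saturation.

I_D = 18.0 mA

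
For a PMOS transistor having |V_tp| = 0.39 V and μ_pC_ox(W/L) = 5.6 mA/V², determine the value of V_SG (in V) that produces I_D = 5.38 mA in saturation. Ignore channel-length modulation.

In saturation I_D = ½ k_p (V_SG − |V_tp|)², so V_SG − |V_tp| = √(2 I_D / k_p) = √(2 × 5.38 / 5.6) = 1.39 V.
V_SG = 0.39 + 1.39 = 1.78 V.

V_SG = 1.78 V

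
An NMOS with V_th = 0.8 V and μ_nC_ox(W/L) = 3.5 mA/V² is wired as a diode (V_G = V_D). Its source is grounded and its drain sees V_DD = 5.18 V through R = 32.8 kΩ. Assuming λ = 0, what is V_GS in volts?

With gate tied to drain, V_GS = V_DS ≥ V_GS − V_th, so the device is in saturation.
KCL at the drain: ½ k_n (V_GS − V_th)² = (V_DD − V_GS)/R.
Let x = V_GS − 0.8. Then 57.4 x² + x − 4.38 = 0, giving x = 0.268 V (positive root), so V_GS = 1.07 V.
I_D = (V_DD − V_GS)/R = (5.18 − 1.07) / 32.8 = 0.125 mA.

V_GS = 1.07 V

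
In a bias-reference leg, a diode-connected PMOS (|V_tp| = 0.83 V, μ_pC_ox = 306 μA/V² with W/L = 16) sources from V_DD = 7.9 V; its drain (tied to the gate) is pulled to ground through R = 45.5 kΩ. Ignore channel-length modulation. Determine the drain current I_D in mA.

With gate tied to drain, V_SG = V_SD ≥ V_SG − |V_tp|, so the device is in saturation.
k_p = μ_pC_ox · (W/L) = 4.896 mA/V².
KCL at the drain: ½ k_p (V_SG − |V_tp|)² = (V_DD − V_SG)/R.
Let x = V_SG − 0.83. Then 111 x² + x − 7.07 = 0, giving x = 0.247 V (positive root), so V_SG = 1.08 V.
I_D = (V_DD − V_SG)/R = (7.9 − 1.08) / 45.5 = 0.15 mA.

I_D = 0.150 mA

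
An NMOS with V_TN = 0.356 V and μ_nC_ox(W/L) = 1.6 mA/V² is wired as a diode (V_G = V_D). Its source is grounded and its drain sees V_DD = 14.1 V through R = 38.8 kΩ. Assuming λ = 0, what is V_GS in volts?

V_GS = 1.01 V

With gate tied to drain, V_GS = V_DS ≥ V_GS − V_TN, so the device is in saturation.
KCL at the drain: ½ k_n (V_GS − V_TN)² = (V_DD − V_GS)/R.
Let x = V_GS − 0.356. Then 31 x² + x − 13.74 = 0, giving x = 0.65 V (positive root), so V_GS = 1.01 V.
I_D = (V_DD − V_GS)/R = (14.1 − 1.01) / 38.8 = 0.337 mA.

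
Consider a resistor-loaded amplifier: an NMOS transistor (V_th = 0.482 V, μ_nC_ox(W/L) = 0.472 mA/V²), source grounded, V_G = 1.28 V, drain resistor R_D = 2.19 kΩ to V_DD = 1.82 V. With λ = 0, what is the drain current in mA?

V_GS = V_G = 1.28 V, so V_ov = 1.28 − 0.482 = 0.798 V.
Assume saturation: I_D = ½ k_n V_ov² = 0.5 × 0.472 × 0.798² = 0.15 mA, giving V_DS = V_DD − I_D R_D = 1.82 − 0.15 × 2.19 = 1.49 V.
V_DS = 1.49 V ≥ V_ov = 0.798 V, confirming saturation.

I_D = 0.150 mA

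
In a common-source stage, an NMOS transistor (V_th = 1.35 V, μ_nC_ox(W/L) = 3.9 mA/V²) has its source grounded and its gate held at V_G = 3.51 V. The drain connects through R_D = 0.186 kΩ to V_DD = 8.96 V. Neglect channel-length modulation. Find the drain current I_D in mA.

I_D = 9.10 mA

V_GS = V_G = 3.51 V, so V_ov = 3.51 − 1.35 = 2.16 V.
Assume saturation: I_D = ½ k_n V_ov² = 0.5 × 3.9 × 2.16² = 9.1 mA, giving V_DS = V_DD − I_D R_D = 8.96 − 9.1 × 0.186 = 7.27 V.
V_DS = 7.27 V ≥ V_ov = 2.16 V, confirming saturation.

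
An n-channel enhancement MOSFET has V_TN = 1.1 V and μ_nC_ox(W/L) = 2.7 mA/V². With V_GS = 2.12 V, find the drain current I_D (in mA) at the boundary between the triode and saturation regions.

At the boundary V_DS = V_ov = V_GS − V_TN = 2.12 − 1.1 = 1.02 V.
I_D = ½ k_n V_ov² = 0.5 × 2.7 × 1.02² = 1.4 mA.

I_D = 1.40 mA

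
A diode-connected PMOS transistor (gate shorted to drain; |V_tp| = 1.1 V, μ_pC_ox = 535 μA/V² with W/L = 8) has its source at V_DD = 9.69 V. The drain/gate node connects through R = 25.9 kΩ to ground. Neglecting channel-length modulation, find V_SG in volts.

V_SG = 1.48 V

With gate tied to drain, V_SG = V_SD ≥ V_SG − |V_tp|, so the device is in saturation.
k_p = μ_pC_ox · (W/L) = 4.28 mA/V².
KCL at the drain: ½ k_p (V_SG − |V_tp|)² = (V_DD − V_SG)/R.
Let x = V_SG − 1.1. Then 55.4 x² + x − 8.59 = 0, giving x = 0.385 V (positive root), so V_SG = 1.48 V.
I_D = (V_DD − V_SG)/R = (9.69 − 1.48) / 25.9 = 0.317 mA.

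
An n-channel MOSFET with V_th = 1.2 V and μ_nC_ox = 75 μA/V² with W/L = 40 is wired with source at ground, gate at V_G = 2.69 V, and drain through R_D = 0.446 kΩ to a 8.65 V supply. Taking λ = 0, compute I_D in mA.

I_D = 3.33 mA

V_GS = V_G = 2.69 V, so V_ov = 2.69 − 1.2 = 1.49 V.
k_n = μ_nC_ox · (W/L) = 3 mA/V².
Assume saturation: I_D = ½ k_n V_ov² = 0.5 × 3 × 1.49² = 3.33 mA, giving V_DS = V_DD − I_D R_D = 8.65 − 3.33 × 0.446 = 7.16 V.
V_DS = 7.16 V ≥ V_ov = 1.49 V, confirming saturation.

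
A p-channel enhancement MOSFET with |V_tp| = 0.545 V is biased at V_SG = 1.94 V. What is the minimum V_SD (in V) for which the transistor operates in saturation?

V_SD,sat = 1.40 V

The boundary between triode and saturation is V_SD = V_SG − |V_tp| = V_ov.
V_ov = 1.94 − 0.545 = 1.4 V.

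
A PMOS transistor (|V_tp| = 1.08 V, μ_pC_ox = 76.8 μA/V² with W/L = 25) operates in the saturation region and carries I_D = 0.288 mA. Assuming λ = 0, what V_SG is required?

k_p = μ_pC_ox · (W/L) = 1.92 mA/V².
In saturation I_D = ½ k_p (V_SG − |V_tp|)², so V_SG − |V_tp| = √(2 I_D / k_p) = √(2 × 0.288 / 1.92) = 0.548 V.
V_SG = 1.08 + 0.548 = 1.63 V.

V_SG = 1.63 V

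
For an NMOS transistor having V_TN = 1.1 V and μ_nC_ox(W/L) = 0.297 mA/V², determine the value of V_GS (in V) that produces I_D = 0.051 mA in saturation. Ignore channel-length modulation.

In saturation I_D = ½ k_n (V_GS − V_TN)², so V_GS − V_TN = √(2 I_D / k_n) = √(2 × 0.051 / 0.297) = 0.586 V.
V_GS = 1.1 + 0.586 = 1.69 V.

V_GS = 1.69 V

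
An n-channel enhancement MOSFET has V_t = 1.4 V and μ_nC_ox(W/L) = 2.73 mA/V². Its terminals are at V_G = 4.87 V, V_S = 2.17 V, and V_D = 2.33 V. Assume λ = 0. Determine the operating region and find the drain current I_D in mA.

V_GS = V_G − V_S = 4.87 − 2.17 = 2.7 V; V_DS = V_D − V_S = 2.33 − 2.17 = 0.16 V.
V_ov = V_GS − V_t = 2.7 − 1.4 = 1.3 V.
Since V_DS = 0.16 V < V_ov = 1.3 V, the device is in the triode region.
I_D = k_n [V_ov · V_DS − ½ V_DS²] = 2.73 × [1.3 × 0.16 − 0.5 × 0.16²] = 0.533 mA.

Triode; I_D = 0.533 mA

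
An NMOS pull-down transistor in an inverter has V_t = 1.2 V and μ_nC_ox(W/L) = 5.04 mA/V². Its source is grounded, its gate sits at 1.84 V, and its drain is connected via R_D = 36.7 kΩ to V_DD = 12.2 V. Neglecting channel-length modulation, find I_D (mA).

I_D = 0.329 mA

V_GS = V_G = 1.84 V, so V_ov = 1.84 − 1.2 = 0.64 V.
Assume saturation: I_D = ½ k_n V_ov² = 0.5 × 5.04 × 0.64² = 1.03 mA, giving V_DS = V_DD − I_D R_D = 12.2 − 1.03 × 36.7 = -25.7 V.
But -25.7 V < V_ov = 0.64 V, so the device is actually in triode.
In triode I_D = k_n[V_ov V_DS − ½ V_DS²] and I_D = (V_DD − V_DS)/R_D. Equating: 92.5 V_DS² − 119.4 V_DS + 12.2 = 0, giving V_DS = 0.112 V (the root below V_ov).
I_D = (12.2 − 0.112) / 36.7 = 0.329 mA.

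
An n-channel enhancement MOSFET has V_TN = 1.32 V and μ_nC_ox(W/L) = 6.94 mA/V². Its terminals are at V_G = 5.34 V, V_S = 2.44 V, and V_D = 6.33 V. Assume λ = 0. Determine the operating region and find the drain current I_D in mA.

V_GS = V_G − V_S = 5.34 − 2.44 = 2.9 V; V_DS = V_D − V_S = 6.33 − 2.44 = 3.89 V.
V_ov = V_GS − V_TN = 2.9 − 1.32 = 1.58 V.
Since V_DS = 3.89 V ≥ V_ov = 1.58 V, the device is in saturation.
I_D = ½ k_n V_ov² = 0.5 × 6.94 × 1.58² = 8.66 mA.

Saturation; I_D = 8.66 mA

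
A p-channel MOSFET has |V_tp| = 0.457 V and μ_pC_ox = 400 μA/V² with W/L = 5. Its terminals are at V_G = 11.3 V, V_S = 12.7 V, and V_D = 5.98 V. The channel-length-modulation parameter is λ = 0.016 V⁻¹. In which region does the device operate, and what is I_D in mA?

V_SG = V_S − V_G = 12.7 − 11.3 = 1.4 V; V_SD = V_S − V_D = 12.7 − 5.98 = 6.72 V.
k_p = μ_pC_ox · (W/L) = 2 mA/V².
V_ov = V_SG − |V_tp| = 1.4 − 0.457 = 0.943 V.
Since V_SD = 6.72 V ≥ V_ov = 0.943 V, the device is in saturation.
I_D = ½ k_p V_ov² (1 + λ V_SD) = 0.5 × 2 × 0.943² × (1 + 0.016 × 6.72) = 0.985 mA.

Saturation; I_D = 0.985 mA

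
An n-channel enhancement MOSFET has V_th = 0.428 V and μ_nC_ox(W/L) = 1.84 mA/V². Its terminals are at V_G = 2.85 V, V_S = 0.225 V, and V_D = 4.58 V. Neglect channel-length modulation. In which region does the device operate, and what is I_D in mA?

Saturation; I_D = 4.44 mA

V_GS = V_G − V_S = 2.85 − 0.225 = 2.62 V; V_DS = V_D − V_S = 4.58 − 0.225 = 4.36 V.
V_ov = V_GS − V_th = 2.62 − 0.428 = 2.2 V.
Since V_DS = 4.36 V ≥ V_ov = 2.2 V, the device is in saturation.
I_D = ½ k_n V_ov² = 0.5 × 1.84 × 2.2² = 4.44 mA.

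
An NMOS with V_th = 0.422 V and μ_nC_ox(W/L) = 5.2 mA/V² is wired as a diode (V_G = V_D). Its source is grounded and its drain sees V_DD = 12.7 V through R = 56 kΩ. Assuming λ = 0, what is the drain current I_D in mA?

I_D = 0.214 mA

With gate tied to drain, V_GS = V_DS ≥ V_GS − V_th, so the device is in saturation.
KCL at the drain: ½ k_n (V_GS − V_th)² = (V_DD − V_GS)/R.
Let x = V_GS − 0.422. Then 146 x² + x − 12.28 = 0, giving x = 0.287 V (positive root), so V_GS = 0.709 V.
I_D = (V_DD − V_GS)/R = (12.7 − 0.709) / 56 = 0.214 mA.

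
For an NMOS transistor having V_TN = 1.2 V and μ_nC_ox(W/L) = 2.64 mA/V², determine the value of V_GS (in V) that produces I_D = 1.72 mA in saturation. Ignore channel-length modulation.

In saturation I_D = ½ k_n (V_GS − V_TN)², so V_GS − V_TN = √(2 I_D / k_n) = √(2 × 1.72 / 2.64) = 1.14 V.
V_GS = 1.2 + 1.14 = 2.34 V.

V_GS = 2.34 V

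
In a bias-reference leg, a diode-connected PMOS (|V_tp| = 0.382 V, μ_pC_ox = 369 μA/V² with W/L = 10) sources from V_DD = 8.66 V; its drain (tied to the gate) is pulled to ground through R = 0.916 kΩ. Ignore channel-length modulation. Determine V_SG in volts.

V_SG = 2.32 V

With gate tied to drain, V_SG = V_SD ≥ V_SG − |V_tp|, so the device is in saturation.
k_p = μ_pC_ox · (W/L) = 3.69 mA/V².
KCL at the drain: ½ k_p (V_SG − |V_tp|)² = (V_DD − V_SG)/R.
Let x = V_SG − 0.382. Then 1.69 x² + x − 8.278 = 0, giving x = 1.94 V (positive root), so V_SG = 2.32 V.
I_D = (V_DD − V_SG)/R = (8.66 − 2.32) / 0.916 = 6.92 mA.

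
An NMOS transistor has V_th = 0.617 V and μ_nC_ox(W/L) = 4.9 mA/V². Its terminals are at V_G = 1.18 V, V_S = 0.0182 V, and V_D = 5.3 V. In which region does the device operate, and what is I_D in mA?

V_GS = V_G − V_S = 1.18 − 0.0182 = 1.16 V; V_DS = V_D − V_S = 5.3 − 0.0182 = 5.28 V.
V_ov = V_GS − V_th = 1.16 − 0.617 = 0.545 V.
Since V_DS = 5.28 V ≥ V_ov = 0.545 V, the device is in saturation.
I_D = ½ k_n V_ov² = 0.5 × 4.9 × 0.545² = 0.727 mA.

Saturation; I_D = 0.727 mA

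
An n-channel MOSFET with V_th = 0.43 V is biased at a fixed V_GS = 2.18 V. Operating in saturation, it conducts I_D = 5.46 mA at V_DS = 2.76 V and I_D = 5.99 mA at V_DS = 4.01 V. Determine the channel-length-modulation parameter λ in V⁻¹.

λ = 0.0988 V⁻¹

With V_GS fixed, I_D ∝ (1 + λ V_DS) in saturation, so I_D2/I_D1 = (1 + λ V_DS2)/(1 + λ V_DS1).
5.99/5.46 = 1.097 = (1 + 4.01 λ)/(1 + 2.76 λ).
Solving: λ (I_D1 V_DS2 − I_D2 V_DS1) = I_D2 − I_D1, so λ = (5.99 − 5.46) / (5.46 × 4.01 − 5.99 × 2.76) = 0.53 / 5.36 = 0.0988 V⁻¹.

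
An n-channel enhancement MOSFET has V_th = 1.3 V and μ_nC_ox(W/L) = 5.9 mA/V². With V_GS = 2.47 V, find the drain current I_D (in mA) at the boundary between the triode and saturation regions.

I_D = 4.04 mA

At the boundary V_DS = V_ov = V_GS − V_th = 2.47 − 1.3 = 1.17 V.
I_D = ½ k_n V_ov² = 0.5 × 5.9 × 1.17² = 4.04 mA.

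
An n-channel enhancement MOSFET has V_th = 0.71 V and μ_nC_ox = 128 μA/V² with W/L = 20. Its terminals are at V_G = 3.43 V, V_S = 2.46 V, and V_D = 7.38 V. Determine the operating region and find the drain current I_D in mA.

V_GS = V_G − V_S = 3.43 − 2.46 = 0.97 V; V_DS = V_D − V_S = 7.38 − 2.46 = 4.92 V.
k_n = μ_nC_ox · (W/L) = 2.56 mA/V².
V_ov = V_GS − V_th = 0.97 − 0.71 = 0.26 V.
Since V_DS = 4.92 V ≥ V_ov = 0.26 V, the device is in saturation.
I_D = ½ k_n V_ov² = 0.5 × 2.56 × 0.26² = 0.0865 mA.

Saturation; I_D = 0.0865 mA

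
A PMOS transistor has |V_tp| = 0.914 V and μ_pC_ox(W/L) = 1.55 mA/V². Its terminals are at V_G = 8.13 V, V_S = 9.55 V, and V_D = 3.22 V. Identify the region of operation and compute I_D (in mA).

Saturation; I_D = 0.198 mA

V_SG = V_S − V_G = 9.55 − 8.13 = 1.42 V; V_SD = V_S − V_D = 9.55 − 3.22 = 6.33 V.
V_ov = V_SG − |V_tp| = 1.42 − 0.914 = 0.506 V.
Since V_SD = 6.33 V ≥ V_ov = 0.506 V, the device is in saturation.
I_D = ½ k_p V_ov² = 0.5 × 1.55 × 0.506² = 0.198 mA.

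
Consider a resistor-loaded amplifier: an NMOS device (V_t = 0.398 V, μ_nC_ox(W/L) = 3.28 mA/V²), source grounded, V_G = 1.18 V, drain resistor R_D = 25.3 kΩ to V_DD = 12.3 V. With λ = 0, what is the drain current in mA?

I_D = 0.478 mA

V_GS = V_G = 1.18 V, so V_ov = 1.18 − 0.398 = 0.782 V.
Assume saturation: I_D = ½ k_n V_ov² = 0.5 × 3.28 × 0.782² = 1 mA, giving V_DS = V_DD − I_D R_D = 12.3 − 1 × 25.3 = -13.1 V.
But -13.1 V < V_ov = 0.782 V, so the device is actually in triode.
In triode I_D = k_n[V_ov V_DS − ½ V_DS²] and I_D = (V_DD − V_DS)/R_D. Equating: 41.5 V_DS² − 65.89 V_DS + 12.3 = 0, giving V_DS = 0.216 V (the root below V_ov).
I_D = (12.3 − 0.216) / 25.3 = 0.478 mA.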